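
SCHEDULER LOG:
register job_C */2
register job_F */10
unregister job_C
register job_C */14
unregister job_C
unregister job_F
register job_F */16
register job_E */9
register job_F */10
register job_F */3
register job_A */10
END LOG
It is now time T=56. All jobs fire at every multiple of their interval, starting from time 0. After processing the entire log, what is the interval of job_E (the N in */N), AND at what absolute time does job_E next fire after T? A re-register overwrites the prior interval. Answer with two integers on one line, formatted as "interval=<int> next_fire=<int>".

Op 1: register job_C */2 -> active={job_C:*/2}
Op 2: register job_F */10 -> active={job_C:*/2, job_F:*/10}
Op 3: unregister job_C -> active={job_F:*/10}
Op 4: register job_C */14 -> active={job_C:*/14, job_F:*/10}
Op 5: unregister job_C -> active={job_F:*/10}
Op 6: unregister job_F -> active={}
Op 7: register job_F */16 -> active={job_F:*/16}
Op 8: register job_E */9 -> active={job_E:*/9, job_F:*/16}
Op 9: register job_F */10 -> active={job_E:*/9, job_F:*/10}
Op 10: register job_F */3 -> active={job_E:*/9, job_F:*/3}
Op 11: register job_A */10 -> active={job_A:*/10, job_E:*/9, job_F:*/3}
Final interval of job_E = 9
Next fire of job_E after T=56: (56//9+1)*9 = 63

Answer: interval=9 next_fire=63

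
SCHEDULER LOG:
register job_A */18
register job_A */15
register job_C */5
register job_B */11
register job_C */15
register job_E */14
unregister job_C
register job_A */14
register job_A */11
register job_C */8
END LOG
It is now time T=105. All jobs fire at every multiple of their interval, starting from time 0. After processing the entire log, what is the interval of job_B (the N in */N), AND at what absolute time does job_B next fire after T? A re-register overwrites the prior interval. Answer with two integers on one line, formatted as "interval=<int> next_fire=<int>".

Answer: interval=11 next_fire=110

Derivation:
Op 1: register job_A */18 -> active={job_A:*/18}
Op 2: register job_A */15 -> active={job_A:*/15}
Op 3: register job_C */5 -> active={job_A:*/15, job_C:*/5}
Op 4: register job_B */11 -> active={job_A:*/15, job_B:*/11, job_C:*/5}
Op 5: register job_C */15 -> active={job_A:*/15, job_B:*/11, job_C:*/15}
Op 6: register job_E */14 -> active={job_A:*/15, job_B:*/11, job_C:*/15, job_E:*/14}
Op 7: unregister job_C -> active={job_A:*/15, job_B:*/11, job_E:*/14}
Op 8: register job_A */14 -> active={job_A:*/14, job_B:*/11, job_E:*/14}
Op 9: register job_A */11 -> active={job_A:*/11, job_B:*/11, job_E:*/14}
Op 10: register job_C */8 -> active={job_A:*/11, job_B:*/11, job_C:*/8, job_E:*/14}
Final interval of job_B = 11
Next fire of job_B after T=105: (105//11+1)*11 = 110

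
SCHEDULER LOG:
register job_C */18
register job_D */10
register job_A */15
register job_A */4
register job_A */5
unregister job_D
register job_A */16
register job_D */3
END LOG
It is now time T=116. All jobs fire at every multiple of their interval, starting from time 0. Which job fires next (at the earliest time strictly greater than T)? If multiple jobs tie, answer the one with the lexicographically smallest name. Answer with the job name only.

Answer: job_D

Derivation:
Op 1: register job_C */18 -> active={job_C:*/18}
Op 2: register job_D */10 -> active={job_C:*/18, job_D:*/10}
Op 3: register job_A */15 -> active={job_A:*/15, job_C:*/18, job_D:*/10}
Op 4: register job_A */4 -> active={job_A:*/4, job_C:*/18, job_D:*/10}
Op 5: register job_A */5 -> active={job_A:*/5, job_C:*/18, job_D:*/10}
Op 6: unregister job_D -> active={job_A:*/5, job_C:*/18}
Op 7: register job_A */16 -> active={job_A:*/16, job_C:*/18}
Op 8: register job_D */3 -> active={job_A:*/16, job_C:*/18, job_D:*/3}
  job_A: interval 16, next fire after T=116 is 128
  job_C: interval 18, next fire after T=116 is 126
  job_D: interval 3, next fire after T=116 is 117
Earliest = 117, winner (lex tiebreak) = job_D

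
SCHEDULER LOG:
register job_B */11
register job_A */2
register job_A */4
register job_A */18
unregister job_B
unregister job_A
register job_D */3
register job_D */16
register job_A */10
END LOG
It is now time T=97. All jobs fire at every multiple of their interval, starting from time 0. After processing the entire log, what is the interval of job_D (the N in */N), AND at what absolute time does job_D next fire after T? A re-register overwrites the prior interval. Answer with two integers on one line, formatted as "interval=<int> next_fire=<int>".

Op 1: register job_B */11 -> active={job_B:*/11}
Op 2: register job_A */2 -> active={job_A:*/2, job_B:*/11}
Op 3: register job_A */4 -> active={job_A:*/4, job_B:*/11}
Op 4: register job_A */18 -> active={job_A:*/18, job_B:*/11}
Op 5: unregister job_B -> active={job_A:*/18}
Op 6: unregister job_A -> active={}
Op 7: register job_D */3 -> active={job_D:*/3}
Op 8: register job_D */16 -> active={job_D:*/16}
Op 9: register job_A */10 -> active={job_A:*/10, job_D:*/16}
Final interval of job_D = 16
Next fire of job_D after T=97: (97//16+1)*16 = 112

Answer: interval=16 next_fire=112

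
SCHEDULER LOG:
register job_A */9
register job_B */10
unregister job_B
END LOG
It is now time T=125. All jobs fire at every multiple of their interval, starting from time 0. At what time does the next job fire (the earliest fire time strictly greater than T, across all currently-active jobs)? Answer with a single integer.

Answer: 126

Derivation:
Op 1: register job_A */9 -> active={job_A:*/9}
Op 2: register job_B */10 -> active={job_A:*/9, job_B:*/10}
Op 3: unregister job_B -> active={job_A:*/9}
  job_A: interval 9, next fire after T=125 is 126
Earliest fire time = 126 (job job_A)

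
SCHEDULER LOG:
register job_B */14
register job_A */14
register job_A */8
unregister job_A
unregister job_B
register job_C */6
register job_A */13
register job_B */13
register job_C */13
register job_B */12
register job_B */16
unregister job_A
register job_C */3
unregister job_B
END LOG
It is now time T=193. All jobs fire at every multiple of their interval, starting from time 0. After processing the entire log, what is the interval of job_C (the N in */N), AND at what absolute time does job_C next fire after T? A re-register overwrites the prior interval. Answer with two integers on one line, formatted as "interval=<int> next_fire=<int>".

Op 1: register job_B */14 -> active={job_B:*/14}
Op 2: register job_A */14 -> active={job_A:*/14, job_B:*/14}
Op 3: register job_A */8 -> active={job_A:*/8, job_B:*/14}
Op 4: unregister job_A -> active={job_B:*/14}
Op 5: unregister job_B -> active={}
Op 6: register job_C */6 -> active={job_C:*/6}
Op 7: register job_A */13 -> active={job_A:*/13, job_C:*/6}
Op 8: register job_B */13 -> active={job_A:*/13, job_B:*/13, job_C:*/6}
Op 9: register job_C */13 -> active={job_A:*/13, job_B:*/13, job_C:*/13}
Op 10: register job_B */12 -> active={job_A:*/13, job_B:*/12, job_C:*/13}
Op 11: register job_B */16 -> active={job_A:*/13, job_B:*/16, job_C:*/13}
Op 12: unregister job_A -> active={job_B:*/16, job_C:*/13}
Op 13: register job_C */3 -> active={job_B:*/16, job_C:*/3}
Op 14: unregister job_B -> active={job_C:*/3}
Final interval of job_C = 3
Next fire of job_C after T=193: (193//3+1)*3 = 195

Answer: interval=3 next_fire=195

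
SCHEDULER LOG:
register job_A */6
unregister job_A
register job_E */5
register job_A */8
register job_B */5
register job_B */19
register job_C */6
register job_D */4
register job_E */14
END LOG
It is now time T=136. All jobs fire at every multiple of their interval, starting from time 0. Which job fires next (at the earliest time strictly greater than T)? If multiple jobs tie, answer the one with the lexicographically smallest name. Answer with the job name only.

Answer: job_C

Derivation:
Op 1: register job_A */6 -> active={job_A:*/6}
Op 2: unregister job_A -> active={}
Op 3: register job_E */5 -> active={job_E:*/5}
Op 4: register job_A */8 -> active={job_A:*/8, job_E:*/5}
Op 5: register job_B */5 -> active={job_A:*/8, job_B:*/5, job_E:*/5}
Op 6: register job_B */19 -> active={job_A:*/8, job_B:*/19, job_E:*/5}
Op 7: register job_C */6 -> active={job_A:*/8, job_B:*/19, job_C:*/6, job_E:*/5}
Op 8: register job_D */4 -> active={job_A:*/8, job_B:*/19, job_C:*/6, job_D:*/4, job_E:*/5}
Op 9: register job_E */14 -> active={job_A:*/8, job_B:*/19, job_C:*/6, job_D:*/4, job_E:*/14}
  job_A: interval 8, next fire after T=136 is 144
  job_B: interval 19, next fire after T=136 is 152
  job_C: interval 6, next fire after T=136 is 138
  job_D: interval 4, next fire after T=136 is 140
  job_E: interval 14, next fire after T=136 is 140
Earliest = 138, winner (lex tiebreak) = job_C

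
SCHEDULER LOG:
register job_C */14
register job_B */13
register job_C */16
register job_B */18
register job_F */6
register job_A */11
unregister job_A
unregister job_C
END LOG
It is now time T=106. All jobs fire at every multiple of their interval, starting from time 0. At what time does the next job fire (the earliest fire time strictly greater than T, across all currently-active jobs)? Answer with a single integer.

Answer: 108

Derivation:
Op 1: register job_C */14 -> active={job_C:*/14}
Op 2: register job_B */13 -> active={job_B:*/13, job_C:*/14}
Op 3: register job_C */16 -> active={job_B:*/13, job_C:*/16}
Op 4: register job_B */18 -> active={job_B:*/18, job_C:*/16}
Op 5: register job_F */6 -> active={job_B:*/18, job_C:*/16, job_F:*/6}
Op 6: register job_A */11 -> active={job_A:*/11, job_B:*/18, job_C:*/16, job_F:*/6}
Op 7: unregister job_A -> active={job_B:*/18, job_C:*/16, job_F:*/6}
Op 8: unregister job_C -> active={job_B:*/18, job_F:*/6}
  job_B: interval 18, next fire after T=106 is 108
  job_F: interval 6, next fire after T=106 is 108
Earliest fire time = 108 (job job_B)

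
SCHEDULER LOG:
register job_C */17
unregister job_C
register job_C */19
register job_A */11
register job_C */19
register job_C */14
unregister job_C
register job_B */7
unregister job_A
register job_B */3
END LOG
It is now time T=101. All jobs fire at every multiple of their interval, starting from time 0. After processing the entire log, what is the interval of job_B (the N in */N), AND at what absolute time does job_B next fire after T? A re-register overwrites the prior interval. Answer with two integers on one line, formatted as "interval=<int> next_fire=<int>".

Answer: interval=3 next_fire=102

Derivation:
Op 1: register job_C */17 -> active={job_C:*/17}
Op 2: unregister job_C -> active={}
Op 3: register job_C */19 -> active={job_C:*/19}
Op 4: register job_A */11 -> active={job_A:*/11, job_C:*/19}
Op 5: register job_C */19 -> active={job_A:*/11, job_C:*/19}
Op 6: register job_C */14 -> active={job_A:*/11, job_C:*/14}
Op 7: unregister job_C -> active={job_A:*/11}
Op 8: register job_B */7 -> active={job_A:*/11, job_B:*/7}
Op 9: unregister job_A -> active={job_B:*/7}
Op 10: register job_B */3 -> active={job_B:*/3}
Final interval of job_B = 3
Next fire of job_B after T=101: (101//3+1)*3 = 102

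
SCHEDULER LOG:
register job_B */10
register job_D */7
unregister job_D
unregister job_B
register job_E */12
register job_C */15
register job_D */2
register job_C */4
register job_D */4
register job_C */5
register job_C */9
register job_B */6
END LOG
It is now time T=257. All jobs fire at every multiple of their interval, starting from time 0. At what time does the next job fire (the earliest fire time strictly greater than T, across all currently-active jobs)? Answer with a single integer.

Op 1: register job_B */10 -> active={job_B:*/10}
Op 2: register job_D */7 -> active={job_B:*/10, job_D:*/7}
Op 3: unregister job_D -> active={job_B:*/10}
Op 4: unregister job_B -> active={}
Op 5: register job_E */12 -> active={job_E:*/12}
Op 6: register job_C */15 -> active={job_C:*/15, job_E:*/12}
Op 7: register job_D */2 -> active={job_C:*/15, job_D:*/2, job_E:*/12}
Op 8: register job_C */4 -> active={job_C:*/4, job_D:*/2, job_E:*/12}
Op 9: register job_D */4 -> active={job_C:*/4, job_D:*/4, job_E:*/12}
Op 10: register job_C */5 -> active={job_C:*/5, job_D:*/4, job_E:*/12}
Op 11: register job_C */9 -> active={job_C:*/9, job_D:*/4, job_E:*/12}
Op 12: register job_B */6 -> active={job_B:*/6, job_C:*/9, job_D:*/4, job_E:*/12}
  job_B: interval 6, next fire after T=257 is 258
  job_C: interval 9, next fire after T=257 is 261
  job_D: interval 4, next fire after T=257 is 260
  job_E: interval 12, next fire after T=257 is 264
Earliest fire time = 258 (job job_B)

Answer: 258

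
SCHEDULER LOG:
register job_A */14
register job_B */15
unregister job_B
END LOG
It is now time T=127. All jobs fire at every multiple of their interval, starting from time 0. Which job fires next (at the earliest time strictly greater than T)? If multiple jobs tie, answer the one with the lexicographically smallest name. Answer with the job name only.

Answer: job_A

Derivation:
Op 1: register job_A */14 -> active={job_A:*/14}
Op 2: register job_B */15 -> active={job_A:*/14, job_B:*/15}
Op 3: unregister job_B -> active={job_A:*/14}
  job_A: interval 14, next fire after T=127 is 140
Earliest = 140, winner (lex tiebreak) = job_A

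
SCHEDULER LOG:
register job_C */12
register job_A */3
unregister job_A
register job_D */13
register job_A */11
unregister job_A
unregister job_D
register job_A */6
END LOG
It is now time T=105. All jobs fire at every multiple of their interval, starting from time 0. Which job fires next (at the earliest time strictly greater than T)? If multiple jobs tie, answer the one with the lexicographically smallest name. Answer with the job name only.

Op 1: register job_C */12 -> active={job_C:*/12}
Op 2: register job_A */3 -> active={job_A:*/3, job_C:*/12}
Op 3: unregister job_A -> active={job_C:*/12}
Op 4: register job_D */13 -> active={job_C:*/12, job_D:*/13}
Op 5: register job_A */11 -> active={job_A:*/11, job_C:*/12, job_D:*/13}
Op 6: unregister job_A -> active={job_C:*/12, job_D:*/13}
Op 7: unregister job_D -> active={job_C:*/12}
Op 8: register job_A */6 -> active={job_A:*/6, job_C:*/12}
  job_A: interval 6, next fire after T=105 is 108
  job_C: interval 12, next fire after T=105 is 108
Earliest = 108, winner (lex tiebreak) = job_A

Answer: job_A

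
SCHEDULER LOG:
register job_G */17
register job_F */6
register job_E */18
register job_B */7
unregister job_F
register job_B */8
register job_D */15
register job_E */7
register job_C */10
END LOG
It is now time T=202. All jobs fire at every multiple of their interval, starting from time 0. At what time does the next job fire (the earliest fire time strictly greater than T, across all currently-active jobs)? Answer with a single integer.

Answer: 203

Derivation:
Op 1: register job_G */17 -> active={job_G:*/17}
Op 2: register job_F */6 -> active={job_F:*/6, job_G:*/17}
Op 3: register job_E */18 -> active={job_E:*/18, job_F:*/6, job_G:*/17}
Op 4: register job_B */7 -> active={job_B:*/7, job_E:*/18, job_F:*/6, job_G:*/17}
Op 5: unregister job_F -> active={job_B:*/7, job_E:*/18, job_G:*/17}
Op 6: register job_B */8 -> active={job_B:*/8, job_E:*/18, job_G:*/17}
Op 7: register job_D */15 -> active={job_B:*/8, job_D:*/15, job_E:*/18, job_G:*/17}
Op 8: register job_E */7 -> active={job_B:*/8, job_D:*/15, job_E:*/7, job_G:*/17}
Op 9: register job_C */10 -> active={job_B:*/8, job_C:*/10, job_D:*/15, job_E:*/7, job_G:*/17}
  job_B: interval 8, next fire after T=202 is 208
  job_C: interval 10, next fire after T=202 is 210
  job_D: interval 15, next fire after T=202 is 210
  job_E: interval 7, next fire after T=202 is 203
  job_G: interval 17, next fire after T=202 is 204
Earliest fire time = 203 (job job_E)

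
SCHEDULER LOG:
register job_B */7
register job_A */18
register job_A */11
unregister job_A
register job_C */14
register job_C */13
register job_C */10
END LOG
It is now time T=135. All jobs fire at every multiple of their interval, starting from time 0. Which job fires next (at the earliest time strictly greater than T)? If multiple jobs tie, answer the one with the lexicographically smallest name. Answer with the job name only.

Answer: job_B

Derivation:
Op 1: register job_B */7 -> active={job_B:*/7}
Op 2: register job_A */18 -> active={job_A:*/18, job_B:*/7}
Op 3: register job_A */11 -> active={job_A:*/11, job_B:*/7}
Op 4: unregister job_A -> active={job_B:*/7}
Op 5: register job_C */14 -> active={job_B:*/7, job_C:*/14}
Op 6: register job_C */13 -> active={job_B:*/7, job_C:*/13}
Op 7: register job_C */10 -> active={job_B:*/7, job_C:*/10}
  job_B: interval 7, next fire after T=135 is 140
  job_C: interval 10, next fire after T=135 is 140
Earliest = 140, winner (lex tiebreak) = job_B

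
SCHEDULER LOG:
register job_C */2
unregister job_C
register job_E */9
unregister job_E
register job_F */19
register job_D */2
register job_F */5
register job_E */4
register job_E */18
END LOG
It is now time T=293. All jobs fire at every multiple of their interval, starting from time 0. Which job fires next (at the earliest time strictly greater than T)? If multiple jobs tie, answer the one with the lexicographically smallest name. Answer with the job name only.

Op 1: register job_C */2 -> active={job_C:*/2}
Op 2: unregister job_C -> active={}
Op 3: register job_E */9 -> active={job_E:*/9}
Op 4: unregister job_E -> active={}
Op 5: register job_F */19 -> active={job_F:*/19}
Op 6: register job_D */2 -> active={job_D:*/2, job_F:*/19}
Op 7: register job_F */5 -> active={job_D:*/2, job_F:*/5}
Op 8: register job_E */4 -> active={job_D:*/2, job_E:*/4, job_F:*/5}
Op 9: register job_E */18 -> active={job_D:*/2, job_E:*/18, job_F:*/5}
  job_D: interval 2, next fire after T=293 is 294
  job_E: interval 18, next fire after T=293 is 306
  job_F: interval 5, next fire after T=293 is 295
Earliest = 294, winner (lex tiebreak) = job_D

Answer: job_D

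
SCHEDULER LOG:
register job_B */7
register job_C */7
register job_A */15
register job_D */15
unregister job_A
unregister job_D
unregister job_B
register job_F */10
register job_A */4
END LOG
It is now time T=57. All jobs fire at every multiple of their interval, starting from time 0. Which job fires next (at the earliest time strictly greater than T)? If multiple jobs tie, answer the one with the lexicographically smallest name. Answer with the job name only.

Answer: job_A

Derivation:
Op 1: register job_B */7 -> active={job_B:*/7}
Op 2: register job_C */7 -> active={job_B:*/7, job_C:*/7}
Op 3: register job_A */15 -> active={job_A:*/15, job_B:*/7, job_C:*/7}
Op 4: register job_D */15 -> active={job_A:*/15, job_B:*/7, job_C:*/7, job_D:*/15}
Op 5: unregister job_A -> active={job_B:*/7, job_C:*/7, job_D:*/15}
Op 6: unregister job_D -> active={job_B:*/7, job_C:*/7}
Op 7: unregister job_B -> active={job_C:*/7}
Op 8: register job_F */10 -> active={job_C:*/7, job_F:*/10}
Op 9: register job_A */4 -> active={job_A:*/4, job_C:*/7, job_F:*/10}
  job_A: interval 4, next fire after T=57 is 60
  job_C: interval 7, next fire after T=57 is 63
  job_F: interval 10, next fire after T=57 is 60
Earliest = 60, winner (lex tiebreak) = job_A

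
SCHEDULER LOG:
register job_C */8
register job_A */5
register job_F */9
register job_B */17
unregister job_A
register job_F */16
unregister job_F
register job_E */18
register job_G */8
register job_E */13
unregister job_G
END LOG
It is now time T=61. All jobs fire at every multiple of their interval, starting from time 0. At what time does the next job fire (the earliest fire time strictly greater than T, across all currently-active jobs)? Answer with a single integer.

Op 1: register job_C */8 -> active={job_C:*/8}
Op 2: register job_A */5 -> active={job_A:*/5, job_C:*/8}
Op 3: register job_F */9 -> active={job_A:*/5, job_C:*/8, job_F:*/9}
Op 4: register job_B */17 -> active={job_A:*/5, job_B:*/17, job_C:*/8, job_F:*/9}
Op 5: unregister job_A -> active={job_B:*/17, job_C:*/8, job_F:*/9}
Op 6: register job_F */16 -> active={job_B:*/17, job_C:*/8, job_F:*/16}
Op 7: unregister job_F -> active={job_B:*/17, job_C:*/8}
Op 8: register job_E */18 -> active={job_B:*/17, job_C:*/8, job_E:*/18}
Op 9: register job_G */8 -> active={job_B:*/17, job_C:*/8, job_E:*/18, job_G:*/8}
Op 10: register job_E */13 -> active={job_B:*/17, job_C:*/8, job_E:*/13, job_G:*/8}
Op 11: unregister job_G -> active={job_B:*/17, job_C:*/8, job_E:*/13}
  job_B: interval 17, next fire after T=61 is 68
  job_C: interval 8, next fire after T=61 is 64
  job_E: interval 13, next fire after T=61 is 65
Earliest fire time = 64 (job job_C)

Answer: 64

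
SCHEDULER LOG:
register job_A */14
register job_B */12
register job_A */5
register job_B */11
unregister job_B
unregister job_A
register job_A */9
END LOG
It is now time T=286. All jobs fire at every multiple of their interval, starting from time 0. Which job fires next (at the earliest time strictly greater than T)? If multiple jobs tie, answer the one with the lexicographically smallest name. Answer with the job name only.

Answer: job_A

Derivation:
Op 1: register job_A */14 -> active={job_A:*/14}
Op 2: register job_B */12 -> active={job_A:*/14, job_B:*/12}
Op 3: register job_A */5 -> active={job_A:*/5, job_B:*/12}
Op 4: register job_B */11 -> active={job_A:*/5, job_B:*/11}
Op 5: unregister job_B -> active={job_A:*/5}
Op 6: unregister job_A -> active={}
Op 7: register job_A */9 -> active={job_A:*/9}
  job_A: interval 9, next fire after T=286 is 288
Earliest = 288, winner (lex tiebreak) = job_A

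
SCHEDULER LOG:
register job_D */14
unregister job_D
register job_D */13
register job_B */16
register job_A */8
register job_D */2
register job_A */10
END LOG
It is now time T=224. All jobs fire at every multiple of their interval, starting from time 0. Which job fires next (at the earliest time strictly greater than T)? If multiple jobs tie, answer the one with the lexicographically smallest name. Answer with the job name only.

Answer: job_D

Derivation:
Op 1: register job_D */14 -> active={job_D:*/14}
Op 2: unregister job_D -> active={}
Op 3: register job_D */13 -> active={job_D:*/13}
Op 4: register job_B */16 -> active={job_B:*/16, job_D:*/13}
Op 5: register job_A */8 -> active={job_A:*/8, job_B:*/16, job_D:*/13}
Op 6: register job_D */2 -> active={job_A:*/8, job_B:*/16, job_D:*/2}
Op 7: register job_A */10 -> active={job_A:*/10, job_B:*/16, job_D:*/2}
  job_A: interval 10, next fire after T=224 is 230
  job_B: interval 16, next fire after T=224 is 240
  job_D: interval 2, next fire after T=224 is 226
Earliest = 226, winner (lex tiebreak) = job_D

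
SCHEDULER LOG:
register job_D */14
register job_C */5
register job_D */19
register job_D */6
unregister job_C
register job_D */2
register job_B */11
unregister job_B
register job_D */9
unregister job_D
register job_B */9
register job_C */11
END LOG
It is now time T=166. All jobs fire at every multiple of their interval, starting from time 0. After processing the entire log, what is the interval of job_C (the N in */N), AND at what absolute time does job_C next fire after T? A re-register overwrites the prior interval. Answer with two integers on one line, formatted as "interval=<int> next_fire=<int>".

Answer: interval=11 next_fire=176

Derivation:
Op 1: register job_D */14 -> active={job_D:*/14}
Op 2: register job_C */5 -> active={job_C:*/5, job_D:*/14}
Op 3: register job_D */19 -> active={job_C:*/5, job_D:*/19}
Op 4: register job_D */6 -> active={job_C:*/5, job_D:*/6}
Op 5: unregister job_C -> active={job_D:*/6}
Op 6: register job_D */2 -> active={job_D:*/2}
Op 7: register job_B */11 -> active={job_B:*/11, job_D:*/2}
Op 8: unregister job_B -> active={job_D:*/2}
Op 9: register job_D */9 -> active={job_D:*/9}
Op 10: unregister job_D -> active={}
Op 11: register job_B */9 -> active={job_B:*/9}
Op 12: register job_C */11 -> active={job_B:*/9, job_C:*/11}
Final interval of job_C = 11
Next fire of job_C after T=166: (166//11+1)*11 = 176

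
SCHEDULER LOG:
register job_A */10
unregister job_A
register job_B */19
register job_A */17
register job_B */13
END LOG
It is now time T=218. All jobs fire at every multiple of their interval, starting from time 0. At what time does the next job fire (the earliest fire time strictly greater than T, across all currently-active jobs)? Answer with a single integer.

Op 1: register job_A */10 -> active={job_A:*/10}
Op 2: unregister job_A -> active={}
Op 3: register job_B */19 -> active={job_B:*/19}
Op 4: register job_A */17 -> active={job_A:*/17, job_B:*/19}
Op 5: register job_B */13 -> active={job_A:*/17, job_B:*/13}
  job_A: interval 17, next fire after T=218 is 221
  job_B: interval 13, next fire after T=218 is 221
Earliest fire time = 221 (job job_A)

Answer: 221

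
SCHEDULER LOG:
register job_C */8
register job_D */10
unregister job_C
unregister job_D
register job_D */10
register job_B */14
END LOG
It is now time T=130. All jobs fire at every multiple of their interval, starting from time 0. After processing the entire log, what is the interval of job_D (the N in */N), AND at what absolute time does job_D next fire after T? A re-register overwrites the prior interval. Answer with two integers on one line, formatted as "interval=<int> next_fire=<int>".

Answer: interval=10 next_fire=140

Derivation:
Op 1: register job_C */8 -> active={job_C:*/8}
Op 2: register job_D */10 -> active={job_C:*/8, job_D:*/10}
Op 3: unregister job_C -> active={job_D:*/10}
Op 4: unregister job_D -> active={}
Op 5: register job_D */10 -> active={job_D:*/10}
Op 6: register job_B */14 -> active={job_B:*/14, job_D:*/10}
Final interval of job_D = 10
Next fire of job_D after T=130: (130//10+1)*10 = 140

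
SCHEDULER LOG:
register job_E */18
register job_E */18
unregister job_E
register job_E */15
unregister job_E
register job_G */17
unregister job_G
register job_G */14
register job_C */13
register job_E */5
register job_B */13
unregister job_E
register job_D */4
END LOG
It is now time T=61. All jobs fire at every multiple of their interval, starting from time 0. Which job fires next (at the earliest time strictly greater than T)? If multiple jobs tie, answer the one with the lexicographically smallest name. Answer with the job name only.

Answer: job_D

Derivation:
Op 1: register job_E */18 -> active={job_E:*/18}
Op 2: register job_E */18 -> active={job_E:*/18}
Op 3: unregister job_E -> active={}
Op 4: register job_E */15 -> active={job_E:*/15}
Op 5: unregister job_E -> active={}
Op 6: register job_G */17 -> active={job_G:*/17}
Op 7: unregister job_G -> active={}
Op 8: register job_G */14 -> active={job_G:*/14}
Op 9: register job_C */13 -> active={job_C:*/13, job_G:*/14}
Op 10: register job_E */5 -> active={job_C:*/13, job_E:*/5, job_G:*/14}
Op 11: register job_B */13 -> active={job_B:*/13, job_C:*/13, job_E:*/5, job_G:*/14}
Op 12: unregister job_E -> active={job_B:*/13, job_C:*/13, job_G:*/14}
Op 13: register job_D */4 -> active={job_B:*/13, job_C:*/13, job_D:*/4, job_G:*/14}
  job_B: interval 13, next fire after T=61 is 65
  job_C: interval 13, next fire after T=61 is 65
  job_D: interval 4, next fire after T=61 is 64
  job_G: interval 14, next fire after T=61 is 70
Earliest = 64, winner (lex tiebreak) = job_D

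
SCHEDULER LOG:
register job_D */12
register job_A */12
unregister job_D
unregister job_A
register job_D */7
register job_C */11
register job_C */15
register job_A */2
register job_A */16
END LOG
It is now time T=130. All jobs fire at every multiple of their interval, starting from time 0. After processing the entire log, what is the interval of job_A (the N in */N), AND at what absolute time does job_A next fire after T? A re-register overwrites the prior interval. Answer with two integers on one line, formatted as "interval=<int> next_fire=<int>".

Answer: interval=16 next_fire=144

Derivation:
Op 1: register job_D */12 -> active={job_D:*/12}
Op 2: register job_A */12 -> active={job_A:*/12, job_D:*/12}
Op 3: unregister job_D -> active={job_A:*/12}
Op 4: unregister job_A -> active={}
Op 5: register job_D */7 -> active={job_D:*/7}
Op 6: register job_C */11 -> active={job_C:*/11, job_D:*/7}
Op 7: register job_C */15 -> active={job_C:*/15, job_D:*/7}
Op 8: register job_A */2 -> active={job_A:*/2, job_C:*/15, job_D:*/7}
Op 9: register job_A */16 -> active={job_A:*/16, job_C:*/15, job_D:*/7}
Final interval of job_A = 16
Next fire of job_A after T=130: (130//16+1)*16 = 144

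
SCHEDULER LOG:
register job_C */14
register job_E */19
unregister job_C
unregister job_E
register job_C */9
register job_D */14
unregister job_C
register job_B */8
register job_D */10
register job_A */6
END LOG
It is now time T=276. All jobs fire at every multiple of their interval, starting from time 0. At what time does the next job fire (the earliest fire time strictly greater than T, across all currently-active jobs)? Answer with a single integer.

Op 1: register job_C */14 -> active={job_C:*/14}
Op 2: register job_E */19 -> active={job_C:*/14, job_E:*/19}
Op 3: unregister job_C -> active={job_E:*/19}
Op 4: unregister job_E -> active={}
Op 5: register job_C */9 -> active={job_C:*/9}
Op 6: register job_D */14 -> active={job_C:*/9, job_D:*/14}
Op 7: unregister job_C -> active={job_D:*/14}
Op 8: register job_B */8 -> active={job_B:*/8, job_D:*/14}
Op 9: register job_D */10 -> active={job_B:*/8, job_D:*/10}
Op 10: register job_A */6 -> active={job_A:*/6, job_B:*/8, job_D:*/10}
  job_A: interval 6, next fire after T=276 is 282
  job_B: interval 8, next fire after T=276 is 280
  job_D: interval 10, next fire after T=276 is 280
Earliest fire time = 280 (job job_B)

Answer: 280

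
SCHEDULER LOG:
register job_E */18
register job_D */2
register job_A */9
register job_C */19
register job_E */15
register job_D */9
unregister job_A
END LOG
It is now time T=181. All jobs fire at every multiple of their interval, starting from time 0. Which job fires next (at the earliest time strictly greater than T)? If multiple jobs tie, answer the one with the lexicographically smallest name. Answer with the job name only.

Answer: job_D

Derivation:
Op 1: register job_E */18 -> active={job_E:*/18}
Op 2: register job_D */2 -> active={job_D:*/2, job_E:*/18}
Op 3: register job_A */9 -> active={job_A:*/9, job_D:*/2, job_E:*/18}
Op 4: register job_C */19 -> active={job_A:*/9, job_C:*/19, job_D:*/2, job_E:*/18}
Op 5: register job_E */15 -> active={job_A:*/9, job_C:*/19, job_D:*/2, job_E:*/15}
Op 6: register job_D */9 -> active={job_A:*/9, job_C:*/19, job_D:*/9, job_E:*/15}
Op 7: unregister job_A -> active={job_C:*/19, job_D:*/9, job_E:*/15}
  job_C: interval 19, next fire after T=181 is 190
  job_D: interval 9, next fire after T=181 is 189
  job_E: interval 15, next fire after T=181 is 195
Earliest = 189, winner (lex tiebreak) = job_D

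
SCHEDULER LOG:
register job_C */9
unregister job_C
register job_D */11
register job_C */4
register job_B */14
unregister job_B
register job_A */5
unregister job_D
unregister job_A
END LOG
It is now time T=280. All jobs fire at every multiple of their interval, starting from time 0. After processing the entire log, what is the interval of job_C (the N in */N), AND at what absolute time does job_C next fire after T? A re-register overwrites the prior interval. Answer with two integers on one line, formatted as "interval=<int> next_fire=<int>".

Answer: interval=4 next_fire=284

Derivation:
Op 1: register job_C */9 -> active={job_C:*/9}
Op 2: unregister job_C -> active={}
Op 3: register job_D */11 -> active={job_D:*/11}
Op 4: register job_C */4 -> active={job_C:*/4, job_D:*/11}
Op 5: register job_B */14 -> active={job_B:*/14, job_C:*/4, job_D:*/11}
Op 6: unregister job_B -> active={job_C:*/4, job_D:*/11}
Op 7: register job_A */5 -> active={job_A:*/5, job_C:*/4, job_D:*/11}
Op 8: unregister job_D -> active={job_A:*/5, job_C:*/4}
Op 9: unregister job_A -> active={job_C:*/4}
Final interval of job_C = 4
Next fire of job_C after T=280: (280//4+1)*4 = 284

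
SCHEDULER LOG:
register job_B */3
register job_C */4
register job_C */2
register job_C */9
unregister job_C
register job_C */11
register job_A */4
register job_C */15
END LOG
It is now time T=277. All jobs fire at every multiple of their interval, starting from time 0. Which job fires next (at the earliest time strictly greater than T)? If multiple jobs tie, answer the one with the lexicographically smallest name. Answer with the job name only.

Op 1: register job_B */3 -> active={job_B:*/3}
Op 2: register job_C */4 -> active={job_B:*/3, job_C:*/4}
Op 3: register job_C */2 -> active={job_B:*/3, job_C:*/2}
Op 4: register job_C */9 -> active={job_B:*/3, job_C:*/9}
Op 5: unregister job_C -> active={job_B:*/3}
Op 6: register job_C */11 -> active={job_B:*/3, job_C:*/11}
Op 7: register job_A */4 -> active={job_A:*/4, job_B:*/3, job_C:*/11}
Op 8: register job_C */15 -> active={job_A:*/4, job_B:*/3, job_C:*/15}
  job_A: interval 4, next fire after T=277 is 280
  job_B: interval 3, next fire after T=277 is 279
  job_C: interval 15, next fire after T=277 is 285
Earliest = 279, winner (lex tiebreak) = job_B

Answer: job_B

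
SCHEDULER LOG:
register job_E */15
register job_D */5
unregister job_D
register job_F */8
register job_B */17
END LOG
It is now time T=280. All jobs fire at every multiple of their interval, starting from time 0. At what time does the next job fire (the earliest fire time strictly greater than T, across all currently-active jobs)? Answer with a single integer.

Answer: 285

Derivation:
Op 1: register job_E */15 -> active={job_E:*/15}
Op 2: register job_D */5 -> active={job_D:*/5, job_E:*/15}
Op 3: unregister job_D -> active={job_E:*/15}
Op 4: register job_F */8 -> active={job_E:*/15, job_F:*/8}
Op 5: register job_B */17 -> active={job_B:*/17, job_E:*/15, job_F:*/8}
  job_B: interval 17, next fire after T=280 is 289
  job_E: interval 15, next fire after T=280 is 285
  job_F: interval 8, next fire after T=280 is 288
Earliest fire time = 285 (job job_E)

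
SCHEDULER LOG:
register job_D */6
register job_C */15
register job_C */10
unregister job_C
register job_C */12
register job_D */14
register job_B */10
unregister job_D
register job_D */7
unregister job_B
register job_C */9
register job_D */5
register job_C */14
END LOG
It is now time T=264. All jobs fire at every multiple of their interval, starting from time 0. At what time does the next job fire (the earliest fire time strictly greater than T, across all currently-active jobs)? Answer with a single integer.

Answer: 265

Derivation:
Op 1: register job_D */6 -> active={job_D:*/6}
Op 2: register job_C */15 -> active={job_C:*/15, job_D:*/6}
Op 3: register job_C */10 -> active={job_C:*/10, job_D:*/6}
Op 4: unregister job_C -> active={job_D:*/6}
Op 5: register job_C */12 -> active={job_C:*/12, job_D:*/6}
Op 6: register job_D */14 -> active={job_C:*/12, job_D:*/14}
Op 7: register job_B */10 -> active={job_B:*/10, job_C:*/12, job_D:*/14}
Op 8: unregister job_D -> active={job_B:*/10, job_C:*/12}
Op 9: register job_D */7 -> active={job_B:*/10, job_C:*/12, job_D:*/7}
Op 10: unregister job_B -> active={job_C:*/12, job_D:*/7}
Op 11: register job_C */9 -> active={job_C:*/9, job_D:*/7}
Op 12: register job_D */5 -> active={job_C:*/9, job_D:*/5}
Op 13: register job_C */14 -> active={job_C:*/14, job_D:*/5}
  job_C: interval 14, next fire after T=264 is 266
  job_D: interval 5, next fire after T=264 is 265
Earliest fire time = 265 (job job_D)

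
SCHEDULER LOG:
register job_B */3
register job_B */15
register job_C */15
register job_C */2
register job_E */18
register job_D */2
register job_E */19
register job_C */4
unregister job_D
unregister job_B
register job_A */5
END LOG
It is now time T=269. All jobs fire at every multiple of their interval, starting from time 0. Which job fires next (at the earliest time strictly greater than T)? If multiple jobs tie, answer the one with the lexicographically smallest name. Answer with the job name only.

Op 1: register job_B */3 -> active={job_B:*/3}
Op 2: register job_B */15 -> active={job_B:*/15}
Op 3: register job_C */15 -> active={job_B:*/15, job_C:*/15}
Op 4: register job_C */2 -> active={job_B:*/15, job_C:*/2}
Op 5: register job_E */18 -> active={job_B:*/15, job_C:*/2, job_E:*/18}
Op 6: register job_D */2 -> active={job_B:*/15, job_C:*/2, job_D:*/2, job_E:*/18}
Op 7: register job_E */19 -> active={job_B:*/15, job_C:*/2, job_D:*/2, job_E:*/19}
Op 8: register job_C */4 -> active={job_B:*/15, job_C:*/4, job_D:*/2, job_E:*/19}
Op 9: unregister job_D -> active={job_B:*/15, job_C:*/4, job_E:*/19}
Op 10: unregister job_B -> active={job_C:*/4, job_E:*/19}
Op 11: register job_A */5 -> active={job_A:*/5, job_C:*/4, job_E:*/19}
  job_A: interval 5, next fire after T=269 is 270
  job_C: interval 4, next fire after T=269 is 272
  job_E: interval 19, next fire after T=269 is 285
Earliest = 270, winner (lex tiebreak) = job_A

Answer: job_A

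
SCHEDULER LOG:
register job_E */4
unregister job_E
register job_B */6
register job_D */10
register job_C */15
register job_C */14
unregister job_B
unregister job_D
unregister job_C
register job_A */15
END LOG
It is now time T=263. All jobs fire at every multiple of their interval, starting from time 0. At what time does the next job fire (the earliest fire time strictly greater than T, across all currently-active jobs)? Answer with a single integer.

Answer: 270

Derivation:
Op 1: register job_E */4 -> active={job_E:*/4}
Op 2: unregister job_E -> active={}
Op 3: register job_B */6 -> active={job_B:*/6}
Op 4: register job_D */10 -> active={job_B:*/6, job_D:*/10}
Op 5: register job_C */15 -> active={job_B:*/6, job_C:*/15, job_D:*/10}
Op 6: register job_C */14 -> active={job_B:*/6, job_C:*/14, job_D:*/10}
Op 7: unregister job_B -> active={job_C:*/14, job_D:*/10}
Op 8: unregister job_D -> active={job_C:*/14}
Op 9: unregister job_C -> active={}
Op 10: register job_A */15 -> active={job_A:*/15}
  job_A: interval 15, next fire after T=263 is 270
Earliest fire time = 270 (job job_A)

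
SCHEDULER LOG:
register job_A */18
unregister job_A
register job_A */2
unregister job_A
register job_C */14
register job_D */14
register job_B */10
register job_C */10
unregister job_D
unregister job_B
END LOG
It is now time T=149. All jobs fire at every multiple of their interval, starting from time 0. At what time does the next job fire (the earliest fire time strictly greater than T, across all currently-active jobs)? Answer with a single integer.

Op 1: register job_A */18 -> active={job_A:*/18}
Op 2: unregister job_A -> active={}
Op 3: register job_A */2 -> active={job_A:*/2}
Op 4: unregister job_A -> active={}
Op 5: register job_C */14 -> active={job_C:*/14}
Op 6: register job_D */14 -> active={job_C:*/14, job_D:*/14}
Op 7: register job_B */10 -> active={job_B:*/10, job_C:*/14, job_D:*/14}
Op 8: register job_C */10 -> active={job_B:*/10, job_C:*/10, job_D:*/14}
Op 9: unregister job_D -> active={job_B:*/10, job_C:*/10}
Op 10: unregister job_B -> active={job_C:*/10}
  job_C: interval 10, next fire after T=149 is 150
Earliest fire time = 150 (job job_C)

Answer: 150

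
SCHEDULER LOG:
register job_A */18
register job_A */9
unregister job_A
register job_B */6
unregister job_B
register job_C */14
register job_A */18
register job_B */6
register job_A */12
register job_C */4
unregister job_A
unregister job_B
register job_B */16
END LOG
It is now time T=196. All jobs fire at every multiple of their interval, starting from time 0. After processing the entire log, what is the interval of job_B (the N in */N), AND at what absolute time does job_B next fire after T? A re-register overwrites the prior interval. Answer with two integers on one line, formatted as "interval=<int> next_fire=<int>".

Op 1: register job_A */18 -> active={job_A:*/18}
Op 2: register job_A */9 -> active={job_A:*/9}
Op 3: unregister job_A -> active={}
Op 4: register job_B */6 -> active={job_B:*/6}
Op 5: unregister job_B -> active={}
Op 6: register job_C */14 -> active={job_C:*/14}
Op 7: register job_A */18 -> active={job_A:*/18, job_C:*/14}
Op 8: register job_B */6 -> active={job_A:*/18, job_B:*/6, job_C:*/14}
Op 9: register job_A */12 -> active={job_A:*/12, job_B:*/6, job_C:*/14}
Op 10: register job_C */4 -> active={job_A:*/12, job_B:*/6, job_C:*/4}
Op 11: unregister job_A -> active={job_B:*/6, job_C:*/4}
Op 12: unregister job_B -> active={job_C:*/4}
Op 13: register job_B */16 -> active={job_B:*/16, job_C:*/4}
Final interval of job_B = 16
Next fire of job_B after T=196: (196//16+1)*16 = 208

Answer: interval=16 next_fire=208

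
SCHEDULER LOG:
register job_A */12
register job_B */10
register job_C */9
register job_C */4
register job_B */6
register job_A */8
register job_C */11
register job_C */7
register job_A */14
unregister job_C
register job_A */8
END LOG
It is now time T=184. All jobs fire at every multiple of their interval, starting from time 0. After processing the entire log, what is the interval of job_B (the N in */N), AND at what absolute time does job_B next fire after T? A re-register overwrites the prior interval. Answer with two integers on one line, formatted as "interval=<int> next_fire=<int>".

Answer: interval=6 next_fire=186

Derivation:
Op 1: register job_A */12 -> active={job_A:*/12}
Op 2: register job_B */10 -> active={job_A:*/12, job_B:*/10}
Op 3: register job_C */9 -> active={job_A:*/12, job_B:*/10, job_C:*/9}
Op 4: register job_C */4 -> active={job_A:*/12, job_B:*/10, job_C:*/4}
Op 5: register job_B */6 -> active={job_A:*/12, job_B:*/6, job_C:*/4}
Op 6: register job_A */8 -> active={job_A:*/8, job_B:*/6, job_C:*/4}
Op 7: register job_C */11 -> active={job_A:*/8, job_B:*/6, job_C:*/11}
Op 8: register job_C */7 -> active={job_A:*/8, job_B:*/6, job_C:*/7}
Op 9: register job_A */14 -> active={job_A:*/14, job_B:*/6, job_C:*/7}
Op 10: unregister job_C -> active={job_A:*/14, job_B:*/6}
Op 11: register job_A */8 -> active={job_A:*/8, job_B:*/6}
Final interval of job_B = 6
Next fire of job_B after T=184: (184//6+1)*6 = 186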